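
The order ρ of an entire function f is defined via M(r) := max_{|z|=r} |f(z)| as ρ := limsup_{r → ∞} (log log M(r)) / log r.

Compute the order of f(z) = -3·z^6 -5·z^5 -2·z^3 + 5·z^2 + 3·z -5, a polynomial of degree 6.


|f(z)| ≤ Σ|c_k|·r^k = O(r^6) as r → ∞. Polynomial growth is O(e^{r^ε}) for every ε > 0 (since r^6/e^{r^ε} → 0), so ρ ≤ ε for all ε > 0, i.e. ρ = 0. Every nonconstant polynomial has order 0.
Therefore ρ = 0.

Order ρ = 0.


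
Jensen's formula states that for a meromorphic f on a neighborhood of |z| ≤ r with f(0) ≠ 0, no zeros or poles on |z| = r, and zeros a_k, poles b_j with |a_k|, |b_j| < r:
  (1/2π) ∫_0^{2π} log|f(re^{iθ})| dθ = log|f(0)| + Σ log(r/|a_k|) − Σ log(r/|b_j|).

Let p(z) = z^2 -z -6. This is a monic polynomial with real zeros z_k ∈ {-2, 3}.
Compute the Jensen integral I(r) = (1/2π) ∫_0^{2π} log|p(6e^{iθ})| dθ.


Zeros: -2, 3; r = 6.
Inside |z| < r: -2, 3. Outside (|z| ≥ r): ∅.
p(0) = -6, so log|p(0)| = log(6) = 1.7918.
Apply Jensen: I(r) = log|p(0)| + Σ_k log(r/|z_k|), summed over zeros inside |z| < r.
  log(r/|z_k|) for z_k = -2: log(6/2) = 1.0986
  log(r/|z_k|) for z_k = 3: log(6/3) = 0.6931
Sum over inside zeros: 1.7918.
I(r) = log|p(0)| + (inside sum) = 1.7918 + 1.7918 = 3.5835.
Closed form (all zeros inside, monic): I(r) = n·log(r) = 2·log(6) = 3.5835. ✓

I(r) ≈ 3.5835.


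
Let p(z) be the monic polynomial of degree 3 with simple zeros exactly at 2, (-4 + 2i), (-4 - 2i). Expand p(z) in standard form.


The polynomial is p(z) = ∏_{α ∈ S} (z − α), where S = {2, (-4 + 2i), (-4 - 2i)}.
Expanding the product yields: p(z) = z^3 + 6·z^2 + 4·z -40.
Note conjugate pairs combine to real quadratics: (z − (-4+2i))(z − (-4−2i)) = z² + 8z + 20.
The resulting polynomial has degree 3 and real coefficients as required.

p(z) = z^3 + 6·z^2 + 4·z -40.


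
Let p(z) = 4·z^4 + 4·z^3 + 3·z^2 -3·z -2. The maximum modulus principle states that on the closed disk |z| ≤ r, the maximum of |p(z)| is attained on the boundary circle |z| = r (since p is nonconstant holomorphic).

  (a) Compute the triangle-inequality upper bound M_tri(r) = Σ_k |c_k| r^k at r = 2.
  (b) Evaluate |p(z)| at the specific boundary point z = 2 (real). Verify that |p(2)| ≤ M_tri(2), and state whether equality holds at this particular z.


Coefficients: c_0 = -2, c_1 = -3, c_2 = 3, c_3 = 4, c_4 = 4. Radius r = 2.
Part (a). Triangle bound: M_tri(r) = Σ_k |c_k| r^k
  = |-2|·2^0 + |-3|·2^1 + |3|·2^2 + |4|·2^3 + |4|·2^4
  = 2 + 6 + 12 + 32 + 64 = 116.
This bounds M(r) := max_{|z|=r} |p(z)| from above; equality holds iff all terms c_k z^k can be made to align in phase at a single z on |z|=r.
Part (b). At z = 2 (real, on the circle |z| = r):
  p(2) = (-2)·2^0 + (-3)·2^1 + (3)·2^2 + (4)·2^3 + (4)·2^4 = 100.
  |p(2)| = 100.
Check: |p(2)| = 100 ≤ 116 = M_tri(2). ✓ Equality does not hold at z = 2 (the coefficients have mixed signs, so the terms do not all align in phase there).

M_tri(2) = 116; |p(2)| = 100; equality at z=2: no.


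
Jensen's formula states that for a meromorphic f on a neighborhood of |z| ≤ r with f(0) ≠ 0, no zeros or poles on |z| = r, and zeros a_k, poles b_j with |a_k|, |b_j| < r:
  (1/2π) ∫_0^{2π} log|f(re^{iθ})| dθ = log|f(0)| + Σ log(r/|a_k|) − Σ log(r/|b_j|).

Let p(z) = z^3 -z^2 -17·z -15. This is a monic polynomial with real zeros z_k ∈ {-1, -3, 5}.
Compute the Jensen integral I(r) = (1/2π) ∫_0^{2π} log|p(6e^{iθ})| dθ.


Zeros: -3, -1, 5; r = 6.
Inside |z| < r: -3, -1, 5. Outside (|z| ≥ r): ∅.
p(0) = -15, so log|p(0)| = log(15) = 2.7081.
Apply Jensen: I(r) = log|p(0)| + Σ_k log(r/|z_k|), summed over zeros inside |z| < r.
  log(r/|z_k|) for z_k = -1: log(6/1) = 1.7918
  log(r/|z_k|) for z_k = -3: log(6/3) = 0.6931
  log(r/|z_k|) for z_k = 5: log(6/5) = 0.1823
Sum over inside zeros: 2.6672.
I(r) = log|p(0)| + (inside sum) = 2.7081 + 2.6672 = 5.3753.
Closed form (all zeros inside, monic): I(r) = n·log(r) = 3·log(6) = 5.3753. ✓

I(r) ≈ 5.3753.


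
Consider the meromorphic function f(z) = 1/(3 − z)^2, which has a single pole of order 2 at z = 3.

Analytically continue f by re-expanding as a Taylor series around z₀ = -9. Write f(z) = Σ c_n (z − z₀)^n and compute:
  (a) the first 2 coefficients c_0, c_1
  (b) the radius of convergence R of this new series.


Let w = z − z₀, so z = z₀ + w.
Then 3 − z = 3 − (z₀ + w) = (3 − z₀) − w = 12 − w.
f(z) = 1/(12 − w)^2 = (1/(12)^2) · (1 − w/(12))^{−2}.
By the binomial series (1−u)^{−2} = Σ_{n≥0} C(n+1, 1) u^n for |u|<1, with u = w/(12):
  c_n = C(n+1, 1) / (12)^(n+2).
  c_0 = 1/(12)^2 = 1/144.
  c_1 = 2/(12)^3 = 1/864.
The series is valid for |w/d| < 1, i.e. |z − z₀| < |d|.
Radius of convergence: R = |3 − z₀| = |12| = 12 (distance from z₀ to the singularity z = 3).

c_0 = 1/144, c_1 = 1/864; R = 12.


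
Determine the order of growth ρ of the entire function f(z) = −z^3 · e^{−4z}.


M(r) = max_{|z|=r} |-1|·|z|^3·|e^{−4z}| = 1·r^3 · e^{4r^1} (the factors attain their maxima compatibly on |z|=r). Then log M(r) = log 1 + 3·log r + 4r^1, dominated by the last term, so log log M(r) ~ 1·log r. The polynomial factor -1z^3 contributes only a log r term and does not affect the order. ρ = 1.
Therefore ρ = 1.

Order ρ = 1.


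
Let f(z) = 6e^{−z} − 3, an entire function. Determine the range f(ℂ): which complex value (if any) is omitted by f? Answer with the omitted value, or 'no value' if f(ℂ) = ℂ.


Little Picard bounds the complement of f(ℂ) to at most one point.
e^{−z} is never zero on ℂ, so 6·e^{−z} takes every value in ℂ ∖ {0}. Adding -3 shifts the range to ℂ ∖ {-3}. Thus f omits exactly the value -3.

Omitted value: -3.


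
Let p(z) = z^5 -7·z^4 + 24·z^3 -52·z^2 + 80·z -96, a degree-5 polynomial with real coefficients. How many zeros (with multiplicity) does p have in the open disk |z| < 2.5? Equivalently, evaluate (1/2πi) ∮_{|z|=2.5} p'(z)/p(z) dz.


The zeros of p are: 3, (0 + 2i), (0 - 2i), (2 + 2i), (2 - 2i).
Their magnitudes are: 3, 2, 2, 2.828, 2.828.
Zeros with |z| < R = 2.5: (0 + 2i), (0 - 2i).
Count = 2.
By the argument principle, (1/2πi) ∮_{|z|=R} p'(z)/p(z) dz equals exactly this count.

Number of zeros inside |z| < 2.5: 2.


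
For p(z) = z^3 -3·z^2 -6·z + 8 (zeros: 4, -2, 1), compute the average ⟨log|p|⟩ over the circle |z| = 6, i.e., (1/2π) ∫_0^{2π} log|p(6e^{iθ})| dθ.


Zeros: -2, 1, 4; r = 6.
Inside |z| < r: -2, 1, 4. Outside (|z| ≥ r): ∅.
p(0) = 8, so log|p(0)| = log(8) = 2.0794.
Apply Jensen: I(r) = log|p(0)| + Σ_k log(r/|z_k|), summed over zeros inside |z| < r.
  log(r/|z_k|) for z_k = 4: log(6/4) = 0.4055
  log(r/|z_k|) for z_k = -2: log(6/2) = 1.0986
  log(r/|z_k|) for z_k = 1: log(6/1) = 1.7918
Sum over inside zeros: 3.2958.
I(r) = log|p(0)| + (inside sum) = 2.0794 + 3.2958 = 5.3753.
Closed form (all zeros inside, monic): I(r) = n·log(r) = 3·log(6) = 5.3753. ✓

I(r) ≈ 5.3753.


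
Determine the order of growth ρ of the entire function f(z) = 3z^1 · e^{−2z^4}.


M(r) = max_{|z|=r} |3|·|z|^1·|e^{−2z^4}| = 3·r^1 · e^{2r^4} (the factors attain their maxima compatibly on |z|=r). Then log M(r) = log 3 + 1·log r + 2r^4, dominated by the last term, so log log M(r) ~ 4·log r. The polynomial factor 3z^1 contributes only a log r term and does not affect the order. ρ = 4.
Therefore ρ = 4.

Order ρ = 4.


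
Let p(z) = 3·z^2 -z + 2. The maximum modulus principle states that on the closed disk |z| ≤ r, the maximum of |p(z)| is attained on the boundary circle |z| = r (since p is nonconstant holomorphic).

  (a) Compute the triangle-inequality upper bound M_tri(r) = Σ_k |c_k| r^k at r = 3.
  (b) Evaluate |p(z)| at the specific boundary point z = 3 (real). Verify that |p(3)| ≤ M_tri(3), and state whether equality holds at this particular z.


Coefficients: c_0 = 2, c_1 = -1, c_2 = 3. Radius r = 3.
Part (a). Triangle bound: M_tri(r) = Σ_k |c_k| r^k
  = |2|·3^0 + |-1|·3^1 + |3|·3^2
  = 2 + 3 + 27 = 32.
This bounds M(r) := max_{|z|=r} |p(z)| from above; equality holds iff all terms c_k z^k can be made to align in phase at a single z on |z|=r.
Part (b). At z = 3 (real, on the circle |z| = r):
  p(3) = (2)·3^0 + (-1)·3^1 + (3)·3^2 = 26.
  |p(3)| = 26.
Check: |p(3)| = 26 ≤ 32 = M_tri(3). ✓ Equality does not hold at z = 3 (the coefficients have mixed signs, so the terms do not all align in phase there).

M_tri(3) = 32; |p(3)| = 26; equality at z=3: no.


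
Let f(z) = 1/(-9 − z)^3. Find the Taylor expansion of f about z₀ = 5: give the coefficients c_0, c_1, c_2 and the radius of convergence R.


Let w = z − z₀, so z = z₀ + w.
Then -9 − z = -9 − (z₀ + w) = (-9 − z₀) − w = -14 − w.
f(z) = 1/(-14 − w)^3 = (1/(-14)^3) · (1 − w/(-14))^{−3}.
By the binomial series (1−u)^{−3} = Σ_{n≥0} C(n+2, 2) u^n for |u|<1, with u = w/(-14):
  c_n = C(n+2, 2) / (-14)^(n+3).
  c_0 = 1/(-14)^3 = -1/2744.
  c_1 = 3/(-14)^4 = 3/38416.
  c_2 = 6/(-14)^5 = -3/268912.
The series is valid for |w/d| < 1, i.e. |z − z₀| < |d|.
Radius of convergence: R = |-9 − z₀| = |-14| = 14 (distance from z₀ to the singularity z = -9).

c_0 = -1/2744, c_1 = 3/38416, c_2 = -3/268912; R = 14.


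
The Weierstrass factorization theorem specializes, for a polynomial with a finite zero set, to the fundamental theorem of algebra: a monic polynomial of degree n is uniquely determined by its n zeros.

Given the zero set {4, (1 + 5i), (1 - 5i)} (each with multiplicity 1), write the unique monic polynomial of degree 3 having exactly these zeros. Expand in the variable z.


The polynomial is p(z) = ∏_{α ∈ S} (z − α), where S = {4, (1 + 5i), (1 - 5i)}.
Expanding the product yields: p(z) = z^3 -6·z^2 + 34·z -104.
Note conjugate pairs combine to real quadratics: (z − (1+5i))(z − (1−5i)) = z² − 2z + 26.
The resulting polynomial has degree 3 and real coefficients as required.

p(z) = z^3 -6·z^2 + 34·z -104.


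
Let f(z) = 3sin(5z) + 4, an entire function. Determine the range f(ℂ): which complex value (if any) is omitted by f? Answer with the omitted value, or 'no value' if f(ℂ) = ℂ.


Little Picard bounds the complement of f(ℂ) to at most one point.
sin is entire and surjective onto ℂ: for every w ∈ ℂ, sin(ζ) = w has a solution ζ ∈ ℂ (e.g., via the complex inverse arcsin). With ζ = 5z this gives z = ζ/(5). Then 3·sin(5z) takes every value in 3·ℂ = ℂ, and adding 4 is a bijection of ℂ. So f is surjective and omits no value. (Note: only on the real line is sin bounded by [−1, 1].)

Omitted value: no value.


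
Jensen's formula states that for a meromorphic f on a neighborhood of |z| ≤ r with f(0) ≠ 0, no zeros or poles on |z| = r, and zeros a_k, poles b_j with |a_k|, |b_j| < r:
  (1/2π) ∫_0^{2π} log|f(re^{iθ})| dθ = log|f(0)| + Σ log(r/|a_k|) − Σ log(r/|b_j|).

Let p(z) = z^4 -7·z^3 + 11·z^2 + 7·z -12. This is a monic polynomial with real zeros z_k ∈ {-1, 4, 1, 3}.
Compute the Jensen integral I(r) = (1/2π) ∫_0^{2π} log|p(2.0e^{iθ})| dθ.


Zeros: -1, 1, 3, 4; r = 2.0.
Inside |z| < r: -1, 1. Outside (|z| ≥ r): 3, 4.
p(0) = -12, so log|p(0)| = log(12) = 2.4849.
Apply Jensen: I(r) = log|p(0)| + Σ_k log(r/|z_k|), summed over zeros inside |z| < r.
  log(r/|z_k|) for z_k = -1: log(2.0/1) = 0.6931
  log(r/|z_k|) for z_k = 1: log(2.0/1) = 0.6931
  Outside zeros (3, 4) contribute nothing to the Jensen sum.
Sum over inside zeros: 1.3863.
I(r) = log|p(0)| + (inside sum) = 2.4849 + 1.3863 = 3.8712.
Note: since some zeros are outside |z| ≤ r, the simplified n·log(r) form does NOT apply — only the inside zeros contribute.

I(r) ≈ 3.8712.


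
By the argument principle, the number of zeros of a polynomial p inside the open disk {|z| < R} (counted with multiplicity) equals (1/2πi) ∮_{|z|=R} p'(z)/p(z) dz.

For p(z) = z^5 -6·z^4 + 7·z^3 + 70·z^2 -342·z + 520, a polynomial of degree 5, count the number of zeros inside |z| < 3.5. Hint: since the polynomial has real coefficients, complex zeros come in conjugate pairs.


The zeros of p are: (2 + 3i), (2 - 3i), (3 + 1i), (3 - 1i), -4.
Their magnitudes are: 3.606, 3.606, 3.162, 3.162, 4.
Zeros with |z| < R = 3.5: (3 + 1i), (3 - 1i).
Count = 2.
By the argument principle, (1/2πi) ∮_{|z|=R} p'(z)/p(z) dz equals exactly this count.

Number of zeros inside |z| < 3.5: 2.


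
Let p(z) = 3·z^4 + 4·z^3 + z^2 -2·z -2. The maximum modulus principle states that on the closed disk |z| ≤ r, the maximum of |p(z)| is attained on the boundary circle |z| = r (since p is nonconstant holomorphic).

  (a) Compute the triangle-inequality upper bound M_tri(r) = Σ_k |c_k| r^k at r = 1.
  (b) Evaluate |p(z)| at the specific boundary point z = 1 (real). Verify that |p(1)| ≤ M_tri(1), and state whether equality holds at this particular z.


Coefficients: c_0 = -2, c_1 = -2, c_2 = 1, c_3 = 4, c_4 = 3. Radius r = 1.
Part (a). Triangle bound: M_tri(r) = Σ_k |c_k| r^k
  = |-2|·1^0 + |-2|·1^1 + |1|·1^2 + |4|·1^3 + |3|·1^4
  = 2 + 2 + 1 + 4 + 3 = 12.
This bounds M(r) := max_{|z|=r} |p(z)| from above; equality holds iff all terms c_k z^k can be made to align in phase at a single z on |z|=r.
Part (b). At z = 1 (real, on the circle |z| = r):
  p(1) = (-2)·1^0 + (-2)·1^1 + (1)·1^2 + (4)·1^3 + (3)·1^4 = 4.
  |p(1)| = 4.
Check: |p(1)| = 4 ≤ 12 = M_tri(1). ✓ Equality does not hold at z = 1 (the coefficients have mixed signs, so the terms do not all align in phase there).

M_tri(1) = 12; |p(1)| = 4; equality at z=1: no.


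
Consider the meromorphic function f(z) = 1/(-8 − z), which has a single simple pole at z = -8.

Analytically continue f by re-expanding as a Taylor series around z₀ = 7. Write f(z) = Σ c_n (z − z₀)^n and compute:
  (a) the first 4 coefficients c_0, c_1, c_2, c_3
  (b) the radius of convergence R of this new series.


Let w = z − z₀, so z = z₀ + w.
Then -8 − z = -8 − (z₀ + w) = (-8 − z₀) − w = -15 − w.
f(z) = 1/(-15 − w) = (1/(-15)) · 1/(1 − w/(-15)) = Σ_{n≥0} w^n / (-15)^(n+1).
So c_n = 1/(-15)^(n+1):
  c_0 = 1/(-15)^1 = -1/15.
  c_1 = 1/(-15)^2 = 1/225.
  c_2 = 1/(-15)^3 = -1/3375.
  c_3 = 1/(-15)^4 = 1/50625.
The series is valid for |w/d| < 1, i.e. |z − z₀| < |d|.
Radius of convergence: R = |-8 − z₀| = |-15| = 15 (distance from z₀ to the singularity z = -8).

c_0 = -1/15, c_1 = 1/225, c_2 = -1/3375, c_3 = 1/50625; R = 15.


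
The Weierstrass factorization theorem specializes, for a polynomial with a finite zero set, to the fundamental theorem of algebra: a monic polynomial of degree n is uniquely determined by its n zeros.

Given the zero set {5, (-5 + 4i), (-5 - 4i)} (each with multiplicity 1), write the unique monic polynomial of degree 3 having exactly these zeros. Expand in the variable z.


The polynomial is p(z) = ∏_{α ∈ S} (z − α), where S = {5, (-5 + 4i), (-5 - 4i)}.
Expanding the product yields: p(z) = z^3 + 5·z^2 -9·z -205.
Note conjugate pairs combine to real quadratics: (z − (-5+4i))(z − (-5−4i)) = z² + 10z + 41.
The resulting polynomial has degree 3 and real coefficients as required.

p(z) = z^3 + 5·z^2 -9·z -205.


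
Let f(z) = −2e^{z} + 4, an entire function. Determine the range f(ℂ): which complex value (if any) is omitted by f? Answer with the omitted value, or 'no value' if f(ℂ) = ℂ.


Little Picard bounds the complement of f(ℂ) to at most one point.
e^{z} is never zero on ℂ, so -2·e^{z} takes every value in ℂ ∖ {0}. Adding 4 shifts the range to ℂ ∖ {4}. Thus f omits exactly the value 4.

Omitted value: 4.


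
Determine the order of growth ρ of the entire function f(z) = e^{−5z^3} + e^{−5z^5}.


Each summand is entire of order 3 and 5 respectively (as in the single-exponential case). The order of a sum is at most the max of the orders, so ρ ≤ 5. For the lower bound: on |z|=r choose arg z so that -5z^5 is real positive; then |e^{-5z^5}| = e^{5r^5} while |e^{-5z^3}| ≤ e^{5r^3} = o(e^{5r^5}). So |f| ≥ e^{5r^5}(1 − o(1)) and ρ ≥ 5. Hence ρ = max(3, 5) = 5.
Therefore ρ = 5.

Order ρ = 5.


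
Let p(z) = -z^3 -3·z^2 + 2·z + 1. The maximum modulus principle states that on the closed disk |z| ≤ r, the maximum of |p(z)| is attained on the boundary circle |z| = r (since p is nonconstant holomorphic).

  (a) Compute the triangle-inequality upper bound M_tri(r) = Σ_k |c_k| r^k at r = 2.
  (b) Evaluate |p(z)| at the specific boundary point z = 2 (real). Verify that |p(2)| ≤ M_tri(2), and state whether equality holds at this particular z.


Coefficients: c_0 = 1, c_1 = 2, c_2 = -3, c_3 = -1. Radius r = 2.
Part (a). Triangle bound: M_tri(r) = Σ_k |c_k| r^k
  = |1|·2^0 + |2|·2^1 + |-3|·2^2 + |-1|·2^3
  = 1 + 4 + 12 + 8 = 25.
This bounds M(r) := max_{|z|=r} |p(z)| from above; equality holds iff all terms c_k z^k can be made to align in phase at a single z on |z|=r.
Part (b). At z = 2 (real, on the circle |z| = r):
  p(2) = (1)·2^0 + (2)·2^1 + (-3)·2^2 + (-1)·2^3 = -15.
  |p(2)| = 15.
Check: |p(2)| = 15 ≤ 25 = M_tri(2). ✓ Equality does not hold at z = 2 (the coefficients have mixed signs, so the terms do not all align in phase there).

M_tri(2) = 25; |p(2)| = 15; equality at z=2: no.


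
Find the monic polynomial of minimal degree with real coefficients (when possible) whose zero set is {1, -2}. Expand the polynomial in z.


The polynomial is p(z) = ∏_{α ∈ S} (z − α), where S = {1, -2}.
Expanding the product yields: p(z) = z^2 + z -2.
The resulting polynomial has degree 2 and real coefficients as required.

p(z) = z^2 + z -2.


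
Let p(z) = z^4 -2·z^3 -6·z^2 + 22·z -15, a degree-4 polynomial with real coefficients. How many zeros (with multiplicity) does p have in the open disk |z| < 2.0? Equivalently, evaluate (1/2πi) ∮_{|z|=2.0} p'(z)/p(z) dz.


The zeros of p are: -3, (2 + 1i), (2 - 1i), 1.
Their magnitudes are: 3, 2.236, 2.236, 1.
Zeros with |z| < R = 2.0: 1.
Count = 1.
By the argument principle, (1/2πi) ∮_{|z|=R} p'(z)/p(z) dz equals exactly this count.

Number of zeros inside |z| < 2.0: 1.


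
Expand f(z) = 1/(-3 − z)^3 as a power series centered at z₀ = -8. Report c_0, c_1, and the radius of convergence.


Let w = z − z₀, so z = z₀ + w.
Then -3 − z = -3 − (z₀ + w) = (-3 − z₀) − w = 5 − w.
f(z) = 1/(5 − w)^3 = (1/(5)^3) · (1 − w/(5))^{−3}.
By the binomial series (1−u)^{−3} = Σ_{n≥0} C(n+2, 2) u^n for |u|<1, with u = w/(5):
  c_n = C(n+2, 2) / (5)^(n+3).
  c_0 = 1/(5)^3 = 1/125.
  c_1 = 3/(5)^4 = 3/625.
The series is valid for |w/d| < 1, i.e. |z − z₀| < |d|.
Radius of convergence: R = |-3 − z₀| = |5| = 5 (distance from z₀ to the singularity z = -3).

c_0 = 1/125, c_1 = 3/625; R = 5.


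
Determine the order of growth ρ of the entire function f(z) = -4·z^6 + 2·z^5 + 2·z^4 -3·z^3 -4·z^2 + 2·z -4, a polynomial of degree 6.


|f(z)| ≤ Σ|c_k|·r^k = O(r^6) as r → ∞. Polynomial growth is O(e^{r^ε}) for every ε > 0 (since r^6/e^{r^ε} → 0), so ρ ≤ ε for all ε > 0, i.e. ρ = 0. Every nonconstant polynomial has order 0.
Therefore ρ = 0.

Order ρ = 0.


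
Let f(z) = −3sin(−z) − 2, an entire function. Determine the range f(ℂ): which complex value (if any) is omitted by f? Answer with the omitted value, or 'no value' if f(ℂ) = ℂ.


Little Picard bounds the complement of f(ℂ) to at most one point.
sin is entire and surjective onto ℂ: for every w ∈ ℂ, sin(ζ) = w has a solution ζ ∈ ℂ (e.g., via the complex inverse arcsin). With ζ = −z this gives z = ζ/(-1). Then -3·sin(−z) takes every value in -3·ℂ = ℂ, and adding -2 is a bijection of ℂ. So f is surjective and omits no value. (Note: only on the real line is sin bounded by [−1, 1].)

Omitted value: no value.


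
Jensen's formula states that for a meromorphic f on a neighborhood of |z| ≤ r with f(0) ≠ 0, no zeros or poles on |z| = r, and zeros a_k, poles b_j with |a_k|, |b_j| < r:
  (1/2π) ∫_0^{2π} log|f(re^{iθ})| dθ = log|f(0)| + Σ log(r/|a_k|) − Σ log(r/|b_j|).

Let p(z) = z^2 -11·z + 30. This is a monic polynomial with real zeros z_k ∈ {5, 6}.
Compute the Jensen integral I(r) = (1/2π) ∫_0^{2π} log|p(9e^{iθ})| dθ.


Zeros: 5, 6; r = 9.
Inside |z| < r: 5, 6. Outside (|z| ≥ r): ∅.
p(0) = 30, so log|p(0)| = log(30) = 3.4012.
Apply Jensen: I(r) = log|p(0)| + Σ_k log(r/|z_k|), summed over zeros inside |z| < r.
  log(r/|z_k|) for z_k = 5: log(9/5) = 0.5878
  log(r/|z_k|) for z_k = 6: log(9/6) = 0.4055
Sum over inside zeros: 0.9933.
I(r) = log|p(0)| + (inside sum) = 3.4012 + 0.9933 = 4.3944.
Closed form (all zeros inside, monic): I(r) = n·log(r) = 2·log(9) = 4.3944. ✓

I(r) ≈ 4.3944.


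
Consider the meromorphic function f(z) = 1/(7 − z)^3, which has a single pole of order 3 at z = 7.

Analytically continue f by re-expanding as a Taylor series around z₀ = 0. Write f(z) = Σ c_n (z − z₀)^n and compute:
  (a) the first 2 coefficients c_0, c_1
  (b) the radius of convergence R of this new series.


Let w = z − z₀, so z = z₀ + w.
Then 7 − z = 7 − (z₀ + w) = (7 − z₀) − w = 7 − w.
f(z) = 1/(7 − w)^3 = (1/(7)^3) · (1 − w/(7))^{−3}.
By the binomial series (1−u)^{−3} = Σ_{n≥0} C(n+2, 2) u^n for |u|<1, with u = w/(7):
  c_n = C(n+2, 2) / (7)^(n+3).
  c_0 = 1/(7)^3 = 1/343.
  c_1 = 3/(7)^4 = 3/2401.
The series is valid for |w/d| < 1, i.e. |z − z₀| < |d|.
Radius of convergence: R = |7 − z₀| = |7| = 7 (distance from z₀ to the singularity z = 7).

c_0 = 1/343, c_1 = 3/2401; R = 7.


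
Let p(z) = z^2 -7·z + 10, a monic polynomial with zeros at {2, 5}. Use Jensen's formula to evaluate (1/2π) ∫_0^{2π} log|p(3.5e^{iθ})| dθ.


Zeros: 2, 5; r = 3.5.
Inside |z| < r: 2. Outside (|z| ≥ r): 5.
p(0) = 10, so log|p(0)| = log(10) = 2.3026.
Apply Jensen: I(r) = log|p(0)| + Σ_k log(r/|z_k|), summed over zeros inside |z| < r.
  log(r/|z_k|) for z_k = 2: log(3.5/2) = 0.5596
  Outside zeros (5) contribute nothing to the Jensen sum.
Sum over inside zeros: 0.5596.
I(r) = log|p(0)| + (inside sum) = 2.3026 + 0.5596 = 2.8622.
Note: since some zeros are outside |z| ≤ r, the simplified n·log(r) form does NOT apply — only the inside zeros contribute.

I(r) ≈ 2.8622.


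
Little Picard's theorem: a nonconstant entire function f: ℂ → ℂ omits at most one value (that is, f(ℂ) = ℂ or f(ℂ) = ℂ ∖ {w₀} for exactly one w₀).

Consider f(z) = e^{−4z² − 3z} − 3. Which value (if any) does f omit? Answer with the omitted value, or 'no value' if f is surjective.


Little Picard bounds the complement of f(ℂ) to at most one point.
The exponent g(z) = −4z² − 3z is a nonconstant polynomial, hence surjective onto ℂ. So e^{g(z)} takes every value in {e^w : w ∈ ℂ} = ℂ ∖ {0}. Adding -3 shifts the range to ℂ ∖ {-3}. f omits exactly -3.

Omitted value: -3.


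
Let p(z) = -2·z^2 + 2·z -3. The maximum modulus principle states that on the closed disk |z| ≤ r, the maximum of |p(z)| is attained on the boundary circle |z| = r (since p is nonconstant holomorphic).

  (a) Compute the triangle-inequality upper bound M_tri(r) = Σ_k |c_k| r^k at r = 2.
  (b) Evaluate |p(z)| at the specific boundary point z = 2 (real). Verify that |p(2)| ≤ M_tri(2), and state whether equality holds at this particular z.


Coefficients: c_0 = -3, c_1 = 2, c_2 = -2. Radius r = 2.
Part (a). Triangle bound: M_tri(r) = Σ_k |c_k| r^k
  = |-3|·2^0 + |2|·2^1 + |-2|·2^2
  = 3 + 4 + 8 = 15.
This bounds M(r) := max_{|z|=r} |p(z)| from above; equality holds iff all terms c_k z^k can be made to align in phase at a single z on |z|=r.
Part (b). At z = 2 (real, on the circle |z| = r):
  p(2) = (-3)·2^0 + (2)·2^1 + (-2)·2^2 = -7.
  |p(2)| = 7.
Check: |p(2)| = 7 ≤ 15 = M_tri(2). ✓ Equality does not hold at z = 2 (the coefficients have mixed signs, so the terms do not all align in phase there).

M_tri(2) = 15; |p(2)| = 7; equality at z=2: no.


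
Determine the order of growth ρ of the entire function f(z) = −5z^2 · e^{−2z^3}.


M(r) = max_{|z|=r} |-5|·|z|^2·|e^{−2z^3}| = 5·r^2 · e^{2r^3} (the factors attain their maxima compatibly on |z|=r). Then log M(r) = log 5 + 2·log r + 2r^3, dominated by the last term, so log log M(r) ~ 3·log r. The polynomial factor -5z^2 contributes only a log r term and does not affect the order. ρ = 3.
Therefore ρ = 3.

Order ρ = 3.


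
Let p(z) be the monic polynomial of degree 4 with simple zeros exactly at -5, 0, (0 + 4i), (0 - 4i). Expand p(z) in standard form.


The polynomial is p(z) = ∏_{α ∈ S} (z − α), where S = {-5, 0, (0 + 4i), (0 - 4i)}.
Expanding the product yields: p(z) = z^4 + 5·z^3 + 16·z^2 + 80·z.
Note conjugate pairs combine to real quadratics: (z − (0+4i))(z − (0−4i)) = z² + 16.
The resulting polynomial has degree 4 and real coefficients as required.

p(z) = z^4 + 5·z^3 + 16·z^2 + 80·z.


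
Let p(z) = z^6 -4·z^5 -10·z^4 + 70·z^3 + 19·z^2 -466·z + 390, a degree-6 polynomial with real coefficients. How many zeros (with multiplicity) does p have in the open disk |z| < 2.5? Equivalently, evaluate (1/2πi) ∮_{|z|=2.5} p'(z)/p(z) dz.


The zeros of p are: (-3 + 1i), (-3 - 1i), 1, (3 + 2i), (3 - 2i), 3.
Their magnitudes are: 3.162, 3.162, 1, 3.606, 3.606, 3.
Zeros with |z| < R = 2.5: 1.
Count = 1.
By the argument principle, (1/2πi) ∮_{|z|=R} p'(z)/p(z) dz equals exactly this count.

Number of zeros inside |z| < 2.5: 1.


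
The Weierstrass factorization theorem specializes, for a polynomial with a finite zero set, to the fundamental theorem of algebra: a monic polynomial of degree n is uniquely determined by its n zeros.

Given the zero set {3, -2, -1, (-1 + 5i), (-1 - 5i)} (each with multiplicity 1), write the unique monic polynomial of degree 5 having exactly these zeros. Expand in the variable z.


The polynomial is p(z) = ∏_{α ∈ S} (z − α), where S = {3, -2, -1, (-1 + 5i), (-1 - 5i)}.
Expanding the product yields: p(z) = z^5 + 2·z^4 + 19·z^3 -20·z^2 -194·z -156.
Note conjugate pairs combine to real quadratics: (z − (-1+5i))(z − (-1−5i)) = z² + 2z + 26.
The resulting polynomial has degree 5 and real coefficients as required.

p(z) = z^5 + 2·z^4 + 19·z^3 -20·z^2 -194·z -156.


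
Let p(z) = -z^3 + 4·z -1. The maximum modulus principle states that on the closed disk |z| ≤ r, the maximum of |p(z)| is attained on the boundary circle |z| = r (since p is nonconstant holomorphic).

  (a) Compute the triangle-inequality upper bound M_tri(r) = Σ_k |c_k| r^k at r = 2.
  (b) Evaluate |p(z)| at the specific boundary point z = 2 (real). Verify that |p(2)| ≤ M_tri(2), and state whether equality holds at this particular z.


Coefficients: c_0 = -1, c_1 = 4, c_2 = 0, c_3 = -1. Radius r = 2.
Part (a). Triangle bound: M_tri(r) = Σ_k |c_k| r^k
  = |-1|·2^0 + |4|·2^1 + |0|·2^2 + |-1|·2^3
  = 1 + 8 + 0 + 8 = 17.
This bounds M(r) := max_{|z|=r} |p(z)| from above; equality holds iff all terms c_k z^k can be made to align in phase at a single z on |z|=r.
Part (b). At z = 2 (real, on the circle |z| = r):
  p(2) = (-1)·2^0 + (4)·2^1 + (0)·2^2 + (-1)·2^3 = -1.
  |p(2)| = 1.
Check: |p(2)| = 1 ≤ 17 = M_tri(2). ✓ Equality does not hold at z = 2 (the coefficients have mixed signs, so the terms do not all align in phase there).

M_tri(2) = 17; |p(2)| = 1; equality at z=2: no.


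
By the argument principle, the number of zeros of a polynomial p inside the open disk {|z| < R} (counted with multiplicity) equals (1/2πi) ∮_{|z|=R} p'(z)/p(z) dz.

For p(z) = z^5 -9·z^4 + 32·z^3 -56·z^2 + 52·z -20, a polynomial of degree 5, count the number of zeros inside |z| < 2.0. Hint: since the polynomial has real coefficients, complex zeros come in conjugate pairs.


The zeros of p are: (3 + 1i), (3 - 1i), (1 + 1i), (1 - 1i), 1.
Their magnitudes are: 3.162, 3.162, 1.414, 1.414, 1.
Zeros with |z| < R = 2.0: (1 + 1i), (1 - 1i), 1.
Count = 3.
By the argument principle, (1/2πi) ∮_{|z|=R} p'(z)/p(z) dz equals exactly this count.

Number of zeros inside |z| < 2.0: 3.


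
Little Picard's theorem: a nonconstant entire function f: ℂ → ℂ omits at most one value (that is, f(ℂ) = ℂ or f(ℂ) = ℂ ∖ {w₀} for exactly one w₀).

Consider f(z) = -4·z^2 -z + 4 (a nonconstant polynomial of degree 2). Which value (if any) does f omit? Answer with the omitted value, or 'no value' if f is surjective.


Little Picard bounds the complement of f(ℂ) to at most one point.
For every w ∈ ℂ, the equation p(z) − w = 0 is a nonconstant polynomial in z and hence has at least one root by the fundamental theorem of algebra. So p is surjective onto ℂ, omitting no value.

Omitted value: no value.


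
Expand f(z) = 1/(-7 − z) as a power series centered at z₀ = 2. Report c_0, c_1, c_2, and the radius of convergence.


Let w = z − z₀, so z = z₀ + w.
Then -7 − z = -7 − (z₀ + w) = (-7 − z₀) − w = -9 − w.
f(z) = 1/(-9 − w) = (1/(-9)) · 1/(1 − w/(-9)) = Σ_{n≥0} w^n / (-9)^(n+1).
So c_n = 1/(-9)^(n+1):
  c_0 = 1/(-9)^1 = -1/9.
  c_1 = 1/(-9)^2 = 1/81.
  c_2 = 1/(-9)^3 = -1/729.
The series is valid for |w/d| < 1, i.e. |z − z₀| < |d|.
Radius of convergence: R = |-7 − z₀| = |-9| = 9 (distance from z₀ to the singularity z = -7).

c_0 = -1/9, c_1 = 1/81, c_2 = -1/729; R = 9.


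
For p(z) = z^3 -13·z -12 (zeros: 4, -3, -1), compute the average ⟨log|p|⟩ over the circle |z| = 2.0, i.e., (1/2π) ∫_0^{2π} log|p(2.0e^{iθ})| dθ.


Zeros: -3, -1, 4; r = 2.0.
Inside |z| < r: -1. Outside (|z| ≥ r): -3, 4.
p(0) = -12, so log|p(0)| = log(12) = 2.4849.
Apply Jensen: I(r) = log|p(0)| + Σ_k log(r/|z_k|), summed over zeros inside |z| < r.
  log(r/|z_k|) for z_k = -1: log(2.0/1) = 0.6931
  Outside zeros (-3, 4) contribute nothing to the Jensen sum.
Sum over inside zeros: 0.6931.
I(r) = log|p(0)| + (inside sum) = 2.4849 + 0.6931 = 3.1781.
Note: since some zeros are outside |z| ≤ r, the simplified n·log(r) form does NOT apply — only the inside zeros contribute.

I(r) ≈ 3.1781.


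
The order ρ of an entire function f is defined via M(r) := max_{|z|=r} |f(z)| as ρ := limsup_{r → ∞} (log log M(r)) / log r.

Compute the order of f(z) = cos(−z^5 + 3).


Write cos(w) = (e^{iw} ± e^{−iw})/(2 or 2i), so |cos(w)| ≤ e^{|w|}. With w = −z^5 + 3, |w| ≤ 1r^5 + 3 on |z|=r, giving M(r) ≤ e^{1r^5 + 3} and ρ ≤ 5. For the lower bound, choose z on |z|=r with -1z^5 purely imaginary of modulus 1r^5; then |cos(−z^5 + 3)| grows like e^{1r^5}/2, so ρ ≥ 5. Hence ρ = 5.
Therefore ρ = 5.

Order ρ = 5.


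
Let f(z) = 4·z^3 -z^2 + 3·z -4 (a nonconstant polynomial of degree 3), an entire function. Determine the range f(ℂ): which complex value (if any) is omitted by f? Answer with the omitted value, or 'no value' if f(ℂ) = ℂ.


Little Picard bounds the complement of f(ℂ) to at most one point.
For every w ∈ ℂ, the equation p(z) − w = 0 is a nonconstant polynomial in z and hence has at least one root by the fundamental theorem of algebra. So p is surjective onto ℂ, omitting no value.

Omitted value: no value.


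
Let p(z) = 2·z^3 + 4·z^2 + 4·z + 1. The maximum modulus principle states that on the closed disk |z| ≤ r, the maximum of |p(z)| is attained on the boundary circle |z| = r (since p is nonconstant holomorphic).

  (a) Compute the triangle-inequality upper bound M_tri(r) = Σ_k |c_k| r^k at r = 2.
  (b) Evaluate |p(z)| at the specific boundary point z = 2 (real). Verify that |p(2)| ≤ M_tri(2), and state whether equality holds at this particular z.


Coefficients: c_0 = 1, c_1 = 4, c_2 = 4, c_3 = 2. Radius r = 2.
Part (a). Triangle bound: M_tri(r) = Σ_k |c_k| r^k
  = |1|·2^0 + |4|·2^1 + |4|·2^2 + |2|·2^3
  = 1 + 8 + 16 + 16 = 41.
This bounds M(r) := max_{|z|=r} |p(z)| from above; equality holds iff all terms c_k z^k can be made to align in phase at a single z on |z|=r.
Part (b). At z = 2 (real, on the circle |z| = r):
  p(2) = (1)·2^0 + (4)·2^1 + (4)·2^2 + (2)·2^3 = 41.
  |p(2)| = 41.
Since all nonzero coefficients share the same sign, |p(2)| = 41 = M_tri(2); the triangle bound is attained at z = 2, so in fact M(r) = 41.

M_tri(2) = 41; |p(2)| = 41; equality at z=2: yes.


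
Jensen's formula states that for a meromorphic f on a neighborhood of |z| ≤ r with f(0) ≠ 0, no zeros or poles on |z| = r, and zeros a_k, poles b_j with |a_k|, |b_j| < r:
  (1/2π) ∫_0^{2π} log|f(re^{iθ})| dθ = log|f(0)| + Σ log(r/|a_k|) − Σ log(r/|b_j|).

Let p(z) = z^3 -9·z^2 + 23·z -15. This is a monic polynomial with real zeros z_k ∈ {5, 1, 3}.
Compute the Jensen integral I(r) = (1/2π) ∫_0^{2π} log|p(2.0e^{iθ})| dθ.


Zeros: 1, 3, 5; r = 2.0.
Inside |z| < r: 1. Outside (|z| ≥ r): 3, 5.
p(0) = -15, so log|p(0)| = log(15) = 2.7081.
Apply Jensen: I(r) = log|p(0)| + Σ_k log(r/|z_k|), summed over zeros inside |z| < r.
  log(r/|z_k|) for z_k = 1: log(2.0/1) = 0.6931
  Outside zeros (3, 5) contribute nothing to the Jensen sum.
Sum over inside zeros: 0.6931.
I(r) = log|p(0)| + (inside sum) = 2.7081 + 0.6931 = 3.4012.
Note: since some zeros are outside |z| ≤ r, the simplified n·log(r) form does NOT apply — only the inside zeros contribute.

I(r) ≈ 3.4012.


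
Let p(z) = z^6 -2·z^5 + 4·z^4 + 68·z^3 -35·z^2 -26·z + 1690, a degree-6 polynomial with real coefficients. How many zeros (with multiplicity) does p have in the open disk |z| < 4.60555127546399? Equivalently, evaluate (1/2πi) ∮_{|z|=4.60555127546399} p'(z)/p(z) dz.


The zeros of p are: (2 + 3i), (2 - 3i), (2 + 3i), (2 - 3i), (-3 + 1i), (-3 - 1i).
Their magnitudes are: 3.606, 3.606, 3.606, 3.606, 3.162, 3.162.
Zeros with |z| < R = 4.60555127546399: (2 + 3i), (2 - 3i), (2 + 3i), (2 - 3i), (-3 + 1i), (-3 - 1i).
Count = 6.
By the argument principle, (1/2πi) ∮_{|z|=R} p'(z)/p(z) dz equals exactly this count.

Number of zeros inside |z| < 4.60555127546399: 6.


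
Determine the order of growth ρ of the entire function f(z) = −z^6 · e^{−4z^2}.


M(r) = max_{|z|=r} |-1|·|z|^6·|e^{−4z^2}| = 1·r^6 · e^{4r^2} (the factors attain their maxima compatibly on |z|=r). Then log M(r) = log 1 + 6·log r + 4r^2, dominated by the last term, so log log M(r) ~ 2·log r. The polynomial factor -1z^6 contributes only a log r term and does not affect the order. ρ = 2.
Therefore ρ = 2.

Order ρ = 2.


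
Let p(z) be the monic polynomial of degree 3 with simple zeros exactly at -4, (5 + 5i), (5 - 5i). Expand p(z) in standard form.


The polynomial is p(z) = ∏_{α ∈ S} (z − α), where S = {-4, (5 + 5i), (5 - 5i)}.
Expanding the product yields: p(z) = z^3 -6·z^2 + 10·z + 200.
Note conjugate pairs combine to real quadratics: (z − (5+5i))(z − (5−5i)) = z² − 10z + 50.
The resulting polynomial has degree 3 and real coefficients as required.

p(z) = z^3 -6·z^2 + 10·z + 200.


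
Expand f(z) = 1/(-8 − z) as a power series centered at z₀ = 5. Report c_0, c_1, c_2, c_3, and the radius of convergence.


Let w = z − z₀, so z = z₀ + w.
Then -8 − z = -8 − (z₀ + w) = (-8 − z₀) − w = -13 − w.
f(z) = 1/(-13 − w) = (1/(-13)) · 1/(1 − w/(-13)) = Σ_{n≥0} w^n / (-13)^(n+1).
So c_n = 1/(-13)^(n+1):
  c_0 = 1/(-13)^1 = -1/13.
  c_1 = 1/(-13)^2 = 1/169.
  c_2 = 1/(-13)^3 = -1/2197.
  c_3 = 1/(-13)^4 = 1/28561.
The series is valid for |w/d| < 1, i.e. |z − z₀| < |d|.
Radius of convergence: R = |-8 − z₀| = |-13| = 13 (distance from z₀ to the singularity z = -8).

c_0 = -1/13, c_1 = 1/169, c_2 = -1/2197, c_3 = 1/28561; R = 13.


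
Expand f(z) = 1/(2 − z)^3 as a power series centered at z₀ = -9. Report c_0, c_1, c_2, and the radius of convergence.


Let w = z − z₀, so z = z₀ + w.
Then 2 − z = 2 − (z₀ + w) = (2 − z₀) − w = 11 − w.
f(z) = 1/(11 − w)^3 = (1/(11)^3) · (1 − w/(11))^{−3}.
By the binomial series (1−u)^{−3} = Σ_{n≥0} C(n+2, 2) u^n for |u|<1, with u = w/(11):
  c_n = C(n+2, 2) / (11)^(n+3).
  c_0 = 1/(11)^3 = 1/1331.
  c_1 = 3/(11)^4 = 3/14641.
  c_2 = 6/(11)^5 = 6/161051.
The series is valid for |w/d| < 1, i.e. |z − z₀| < |d|.
Radius of convergence: R = |2 − z₀| = |11| = 11 (distance from z₀ to the singularity z = 2).

c_0 = 1/1331, c_1 = 3/14641, c_2 = 6/161051; R = 11.


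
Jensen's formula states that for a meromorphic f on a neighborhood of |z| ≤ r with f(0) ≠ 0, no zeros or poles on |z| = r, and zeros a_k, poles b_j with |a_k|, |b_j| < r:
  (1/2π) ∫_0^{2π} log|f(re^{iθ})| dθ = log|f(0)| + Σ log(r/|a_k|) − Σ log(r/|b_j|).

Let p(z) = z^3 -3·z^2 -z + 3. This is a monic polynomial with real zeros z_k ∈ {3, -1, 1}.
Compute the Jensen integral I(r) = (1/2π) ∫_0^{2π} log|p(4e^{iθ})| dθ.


Zeros: -1, 1, 3; r = 4.
Inside |z| < r: -1, 1, 3. Outside (|z| ≥ r): ∅.
p(0) = 3, so log|p(0)| = log(3) = 1.0986.
Apply Jensen: I(r) = log|p(0)| + Σ_k log(r/|z_k|), summed over zeros inside |z| < r.
  log(r/|z_k|) for z_k = 3: log(4/3) = 0.2877
  log(r/|z_k|) for z_k = -1: log(4/1) = 1.3863
  log(r/|z_k|) for z_k = 1: log(4/1) = 1.3863
Sum over inside zeros: 3.0603.
I(r) = log|p(0)| + (inside sum) = 1.0986 + 3.0603 = 4.1589.
Closed form (all zeros inside, monic): I(r) = n·log(r) = 3·log(4) = 4.1589. ✓

I(r) ≈ 4.1589.


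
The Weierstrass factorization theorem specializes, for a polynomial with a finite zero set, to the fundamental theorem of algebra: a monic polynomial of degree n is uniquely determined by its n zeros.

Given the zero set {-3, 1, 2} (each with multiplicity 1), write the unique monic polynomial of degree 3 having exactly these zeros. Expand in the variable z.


The polynomial is p(z) = ∏_{α ∈ S} (z − α), where S = {-3, 1, 2}.
Expanding the product yields: p(z) = z^3 -7·z + 6.
The resulting polynomial has degree 3 and real coefficients as required.

p(z) = z^3 -7·z + 6.


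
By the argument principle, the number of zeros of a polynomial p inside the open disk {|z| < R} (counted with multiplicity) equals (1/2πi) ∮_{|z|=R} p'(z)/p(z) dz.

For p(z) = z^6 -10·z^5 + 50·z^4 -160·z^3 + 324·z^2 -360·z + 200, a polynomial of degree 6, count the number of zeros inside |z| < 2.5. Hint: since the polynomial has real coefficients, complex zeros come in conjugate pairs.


The zeros of p are: (1 + 1i), (1 - 1i), (1 + 3i), (1 - 3i), (3 + 1i), (3 - 1i).
Their magnitudes are: 1.414, 1.414, 3.162, 3.162, 3.162, 3.162.
Zeros with |z| < R = 2.5: (1 + 1i), (1 - 1i).
Count = 2.
By the argument principle, (1/2πi) ∮_{|z|=R} p'(z)/p(z) dz equals exactly this count.

Number of zeros inside |z| < 2.5: 2.


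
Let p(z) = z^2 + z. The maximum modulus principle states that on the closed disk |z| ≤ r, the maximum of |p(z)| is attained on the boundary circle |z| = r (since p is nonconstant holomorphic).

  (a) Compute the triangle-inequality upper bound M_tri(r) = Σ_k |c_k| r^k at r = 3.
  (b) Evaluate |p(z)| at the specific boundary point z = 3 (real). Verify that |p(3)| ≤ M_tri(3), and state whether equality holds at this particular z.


Coefficients: c_0 = 0, c_1 = 1, c_2 = 1. Radius r = 3.
Part (a). Triangle bound: M_tri(r) = Σ_k |c_k| r^k
  = |0|·3^0 + |1|·3^1 + |1|·3^2
  = 0 + 3 + 9 = 12.
This bounds M(r) := max_{|z|=r} |p(z)| from above; equality holds iff all terms c_k z^k can be made to align in phase at a single z on |z|=r.
Part (b). At z = 3 (real, on the circle |z| = r):
  p(3) = (0)·3^0 + (1)·3^1 + (1)·3^2 = 12.
  |p(3)| = 12.
Since all nonzero coefficients share the same sign, |p(3)| = 12 = M_tri(3); the triangle bound is attained at z = 3, so in fact M(r) = 12.

M_tri(3) = 12; |p(3)| = 12; equality at z=3: yes.


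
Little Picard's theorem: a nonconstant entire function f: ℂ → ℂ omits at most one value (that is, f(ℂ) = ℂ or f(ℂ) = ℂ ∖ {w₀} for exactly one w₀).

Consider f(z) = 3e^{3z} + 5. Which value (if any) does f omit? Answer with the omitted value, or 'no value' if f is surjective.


Little Picard bounds the complement of f(ℂ) to at most one point.
e^{3z} is never zero on ℂ, so 3·e^{3z} takes every value in ℂ ∖ {0}. Adding 5 shifts the range to ℂ ∖ {5}. Thus f omits exactly the value 5.

Omitted value: 5.


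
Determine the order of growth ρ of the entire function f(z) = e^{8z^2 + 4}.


|e^{8z^2 + 4}| = e^{Re(8·z^2) + 4} ≤ e^{8|z|^2 + 4} = e^{8r^2 + 4} on |z| = r, so ρ ≤ 2. Choosing z on |z|=r so that 8·z^2 is real positive (always possible by picking arg z appropriately) gives |f(z)| = e^{8r^2 + 4}, matching the bound. The additive constant 4 does not affect log log M(r) ~ 2·log r. Hence ρ = 2.
Therefore ρ = 2.

Order ρ = 2.
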